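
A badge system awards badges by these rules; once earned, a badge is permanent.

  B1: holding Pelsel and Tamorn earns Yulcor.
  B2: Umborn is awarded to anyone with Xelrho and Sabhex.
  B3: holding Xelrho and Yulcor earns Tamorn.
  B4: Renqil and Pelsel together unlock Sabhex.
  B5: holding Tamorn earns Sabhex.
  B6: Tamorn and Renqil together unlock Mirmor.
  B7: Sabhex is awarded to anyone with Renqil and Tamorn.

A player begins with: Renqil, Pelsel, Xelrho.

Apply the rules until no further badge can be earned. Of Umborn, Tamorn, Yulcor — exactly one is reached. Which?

Umborn

With Renqil and Pelsel, Sabhex is earned (B4).
With Xelrho and Sabhex, Umborn is earned (B2).
Yulcor would need Pelsel and Tamorn (B1), but Tamorn is never earned. Tamorn would need Xelrho and Yulcor (B3), but Yulcor is never earned.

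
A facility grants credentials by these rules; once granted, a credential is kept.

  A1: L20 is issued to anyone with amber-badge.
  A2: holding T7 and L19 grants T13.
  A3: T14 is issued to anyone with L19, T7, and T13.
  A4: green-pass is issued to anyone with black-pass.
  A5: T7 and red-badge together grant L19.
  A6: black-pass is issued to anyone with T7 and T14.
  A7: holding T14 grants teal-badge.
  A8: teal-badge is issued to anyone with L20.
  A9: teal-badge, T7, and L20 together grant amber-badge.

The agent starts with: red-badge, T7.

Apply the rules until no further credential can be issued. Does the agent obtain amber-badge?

amber-badge would need teal-badge, T7, and L20 (A9), but L20 is never granted.

No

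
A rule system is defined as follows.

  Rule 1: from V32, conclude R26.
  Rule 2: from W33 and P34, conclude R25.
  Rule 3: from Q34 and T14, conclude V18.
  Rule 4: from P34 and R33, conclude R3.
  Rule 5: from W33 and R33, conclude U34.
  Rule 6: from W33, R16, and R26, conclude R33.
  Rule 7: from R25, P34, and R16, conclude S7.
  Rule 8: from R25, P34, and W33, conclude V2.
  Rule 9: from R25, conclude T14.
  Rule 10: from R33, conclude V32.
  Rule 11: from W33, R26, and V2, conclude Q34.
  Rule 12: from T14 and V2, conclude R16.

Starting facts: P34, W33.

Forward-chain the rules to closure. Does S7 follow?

From W33 and P34, Rule 2 gives R25.
From R25, P34, and W33, Rule 8 gives V2.
From R25, Rule 9 gives T14.
From T14 and V2, Rule 12 gives R16.
R25, P34, and R16 hold, so S7 follows (Rule 7).

Yes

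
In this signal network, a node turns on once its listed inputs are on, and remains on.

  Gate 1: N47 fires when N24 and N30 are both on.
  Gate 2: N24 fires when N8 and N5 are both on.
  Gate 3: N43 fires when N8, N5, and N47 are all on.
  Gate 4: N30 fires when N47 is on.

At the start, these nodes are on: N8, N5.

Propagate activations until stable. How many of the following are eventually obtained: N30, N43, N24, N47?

1

N8 and N5 are on, so N24 fires (Gate 2).
N30 would need N47 (Gate 4), but N47 never turns on.
N43 would need N8, N5, and N47 (Gate 3), but N47 never turns on.
N24: reached.
N47 would need N24 and N30 (Gate 1), but N30 never turns on.
Reached: N24 — 1 of the 4.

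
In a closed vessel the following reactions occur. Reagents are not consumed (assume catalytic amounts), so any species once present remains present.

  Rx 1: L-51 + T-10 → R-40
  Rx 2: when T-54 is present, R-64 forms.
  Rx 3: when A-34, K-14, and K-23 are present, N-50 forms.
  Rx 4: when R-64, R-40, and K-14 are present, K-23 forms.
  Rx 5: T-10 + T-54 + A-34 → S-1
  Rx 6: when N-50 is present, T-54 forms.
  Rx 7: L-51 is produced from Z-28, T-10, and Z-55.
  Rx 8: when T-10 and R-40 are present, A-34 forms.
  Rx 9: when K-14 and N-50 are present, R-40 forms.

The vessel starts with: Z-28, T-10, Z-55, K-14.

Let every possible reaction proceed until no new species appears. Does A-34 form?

Z-28, T-10, and Z-55 present → L-51 forms (Rx 7).
L-51 and T-10 present → R-40 forms (Rx 1).
T-10 and R-40 present → A-34 forms (Rx 8).

Yes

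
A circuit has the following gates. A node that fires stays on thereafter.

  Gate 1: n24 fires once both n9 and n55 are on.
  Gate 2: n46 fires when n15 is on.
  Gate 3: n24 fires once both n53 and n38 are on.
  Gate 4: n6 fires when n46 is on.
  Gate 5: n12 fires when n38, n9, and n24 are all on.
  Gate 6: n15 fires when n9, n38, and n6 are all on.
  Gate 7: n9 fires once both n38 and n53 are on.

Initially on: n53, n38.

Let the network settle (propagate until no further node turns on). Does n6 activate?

n6 would need n46 (Gate 4), but n46 never turns on.

No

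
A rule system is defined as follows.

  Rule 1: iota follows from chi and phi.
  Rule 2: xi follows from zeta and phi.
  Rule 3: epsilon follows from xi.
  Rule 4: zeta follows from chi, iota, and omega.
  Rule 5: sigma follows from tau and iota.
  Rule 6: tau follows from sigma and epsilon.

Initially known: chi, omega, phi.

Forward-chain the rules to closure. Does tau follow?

tau would need sigma and epsilon (Rule 6), but sigma is never established.

No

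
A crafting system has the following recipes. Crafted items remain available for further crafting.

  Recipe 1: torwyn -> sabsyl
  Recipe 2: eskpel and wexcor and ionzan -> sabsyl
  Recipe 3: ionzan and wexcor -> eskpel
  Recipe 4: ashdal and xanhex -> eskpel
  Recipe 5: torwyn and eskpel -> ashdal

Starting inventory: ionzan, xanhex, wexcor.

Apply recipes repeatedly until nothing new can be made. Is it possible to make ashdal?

ashdal would need torwyn and eskpel (Recipe 5), but torwyn is never obtained.

No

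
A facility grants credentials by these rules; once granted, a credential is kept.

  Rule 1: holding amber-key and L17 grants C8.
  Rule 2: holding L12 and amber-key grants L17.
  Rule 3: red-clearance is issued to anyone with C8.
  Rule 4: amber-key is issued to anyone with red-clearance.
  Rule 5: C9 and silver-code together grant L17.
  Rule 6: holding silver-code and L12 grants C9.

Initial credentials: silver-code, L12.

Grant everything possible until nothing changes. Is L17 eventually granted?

Holding silver-code and L12 grants C9 (Rule 6).
Holding C9 and silver-code grants L17 (Rule 5).

Yes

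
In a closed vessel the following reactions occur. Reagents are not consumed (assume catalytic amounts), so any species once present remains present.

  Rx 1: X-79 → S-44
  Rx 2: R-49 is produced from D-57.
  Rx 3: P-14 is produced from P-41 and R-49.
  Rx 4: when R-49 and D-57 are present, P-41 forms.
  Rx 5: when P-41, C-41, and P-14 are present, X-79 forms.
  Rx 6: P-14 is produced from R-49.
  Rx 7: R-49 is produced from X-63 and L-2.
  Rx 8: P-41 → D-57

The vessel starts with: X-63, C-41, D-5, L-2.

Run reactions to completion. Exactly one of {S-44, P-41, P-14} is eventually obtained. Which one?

X-63 and L-2 present → R-49 forms (Rx 7).
R-49 present → P-14 forms (Rx 6).
S-44 would need X-79 (Rx 1), but X-79 never forms. P-41 would need R-49 and D-57 (Rx 4), but D-57 never forms.

P-14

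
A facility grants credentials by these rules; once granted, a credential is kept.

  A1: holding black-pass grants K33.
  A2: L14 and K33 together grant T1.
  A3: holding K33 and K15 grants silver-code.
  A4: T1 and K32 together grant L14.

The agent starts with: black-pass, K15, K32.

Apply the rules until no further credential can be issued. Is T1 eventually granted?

No

T1 would need L14 and K33 (A2), but L14 is never granted.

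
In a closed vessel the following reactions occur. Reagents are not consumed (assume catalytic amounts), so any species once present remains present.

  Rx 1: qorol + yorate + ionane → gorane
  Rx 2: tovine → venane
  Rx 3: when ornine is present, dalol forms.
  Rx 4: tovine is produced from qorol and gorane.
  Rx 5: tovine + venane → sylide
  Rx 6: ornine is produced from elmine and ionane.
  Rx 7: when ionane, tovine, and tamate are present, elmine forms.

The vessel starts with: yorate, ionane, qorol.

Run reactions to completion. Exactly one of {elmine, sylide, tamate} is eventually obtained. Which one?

qorol, yorate, and ionane present → gorane forms (Rx 1).
qorol and gorane present → tovine forms (Rx 4).
tovine present → venane forms (Rx 2).
tovine and venane present → sylide forms (Rx 5).
elmine would need ionane, tovine, and tamate (Rx 7), but tamate never forms. No rule produces tamate, and it is not given.

sylide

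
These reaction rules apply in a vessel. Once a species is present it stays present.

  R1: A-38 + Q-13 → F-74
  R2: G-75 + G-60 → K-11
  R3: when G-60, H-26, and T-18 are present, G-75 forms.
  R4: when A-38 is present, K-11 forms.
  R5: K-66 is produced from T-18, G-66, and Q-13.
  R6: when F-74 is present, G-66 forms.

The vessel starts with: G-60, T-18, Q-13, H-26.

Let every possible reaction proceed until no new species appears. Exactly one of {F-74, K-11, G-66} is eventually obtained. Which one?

G-60, H-26, and T-18 present → G-75 forms (R3).
G-75 and G-60 present → K-11 forms (R2).
F-74 would need A-38 and Q-13 (R1), but A-38 never forms. G-66 would need F-74 (R6), but F-74 never forms.

K-11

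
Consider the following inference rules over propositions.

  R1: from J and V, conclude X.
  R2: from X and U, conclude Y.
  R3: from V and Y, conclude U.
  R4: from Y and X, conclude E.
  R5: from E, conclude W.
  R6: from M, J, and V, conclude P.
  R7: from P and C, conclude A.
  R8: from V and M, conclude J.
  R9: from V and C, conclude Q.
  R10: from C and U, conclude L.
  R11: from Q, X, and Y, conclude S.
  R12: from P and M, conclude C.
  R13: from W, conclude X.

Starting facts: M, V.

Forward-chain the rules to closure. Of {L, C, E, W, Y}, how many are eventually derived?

From V and M, R8 gives J.
From M, J, and V, R6 gives P.
From P and M, R12 gives C.
L would need C and U (R10), but U is never established.
C: reached.
E would need Y and X (R4), but Y is never established.
W would need E (R5), but E is never established.
Y would need X and U (R2), but U is never established.
Reached: C — 1 of the 5.

1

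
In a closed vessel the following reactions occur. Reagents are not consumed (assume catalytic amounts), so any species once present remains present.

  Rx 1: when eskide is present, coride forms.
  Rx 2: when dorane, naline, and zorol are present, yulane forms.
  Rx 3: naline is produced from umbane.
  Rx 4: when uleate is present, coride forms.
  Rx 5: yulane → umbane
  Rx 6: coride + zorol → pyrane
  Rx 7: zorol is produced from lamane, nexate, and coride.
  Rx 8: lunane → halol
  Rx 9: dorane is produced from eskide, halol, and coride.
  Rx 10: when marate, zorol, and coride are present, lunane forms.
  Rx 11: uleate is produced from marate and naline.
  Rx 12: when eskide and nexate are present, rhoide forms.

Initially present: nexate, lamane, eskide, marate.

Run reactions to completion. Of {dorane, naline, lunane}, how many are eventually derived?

2

eskide present → coride forms (Rx 1).
lamane, nexate, and coride present → zorol forms (Rx 7).
marate, zorol, and coride present → lunane forms (Rx 10).
lunane present → halol forms (Rx 8).
eskide, halol, and coride present → dorane forms (Rx 9).
dorane: reached.
naline would need umbane (Rx 3), but umbane never forms.
lunane: reached.
Reached: dorane and lunane — 2 of the 3.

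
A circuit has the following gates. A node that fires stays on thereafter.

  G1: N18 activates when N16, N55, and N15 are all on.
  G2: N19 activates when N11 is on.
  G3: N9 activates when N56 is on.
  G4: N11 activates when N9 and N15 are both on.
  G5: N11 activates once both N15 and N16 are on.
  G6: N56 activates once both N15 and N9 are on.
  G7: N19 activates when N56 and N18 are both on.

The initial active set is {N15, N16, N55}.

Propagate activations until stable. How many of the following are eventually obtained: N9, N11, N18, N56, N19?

G1: N16, N55, and N15 on → N18 on.
N15 and N16 are on, so N11 activates (G5).
G2: N11 on → N19 on.
N9 would need N56 (G3), but N56 never turns on.
N11: reached.
N18: reached.
N56 would need N15 and N9 (G6), but N9 never turns on.
N19: reached.
Reached: N11, N18, and N19 — 3 of the 5.

3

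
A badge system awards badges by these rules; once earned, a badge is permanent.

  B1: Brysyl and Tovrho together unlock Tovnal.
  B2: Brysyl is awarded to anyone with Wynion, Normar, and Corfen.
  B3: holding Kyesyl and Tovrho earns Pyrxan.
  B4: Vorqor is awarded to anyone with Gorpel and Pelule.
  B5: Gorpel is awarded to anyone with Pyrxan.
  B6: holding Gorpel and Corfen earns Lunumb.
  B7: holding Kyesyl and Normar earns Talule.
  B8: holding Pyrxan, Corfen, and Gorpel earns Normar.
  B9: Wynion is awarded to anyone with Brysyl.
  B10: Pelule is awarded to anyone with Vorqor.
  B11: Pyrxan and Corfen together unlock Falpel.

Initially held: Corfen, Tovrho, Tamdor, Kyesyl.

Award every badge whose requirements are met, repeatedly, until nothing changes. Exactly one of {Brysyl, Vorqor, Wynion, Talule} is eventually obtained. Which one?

With Kyesyl and Tovrho, Pyrxan is earned (B3).
With Pyrxan, Gorpel is earned (B5).
With Pyrxan, Corfen, and Gorpel, Normar is earned (B8).
With Kyesyl and Normar, Talule is earned (B7).
Wynion would need Brysyl (B9), but Brysyl is never earned. Vorqor would need Gorpel and Pelule (B4), but Pelule is never earned. Brysyl would need Wynion, Normar, and Corfen (B2), but Wynion is never earned.

Talule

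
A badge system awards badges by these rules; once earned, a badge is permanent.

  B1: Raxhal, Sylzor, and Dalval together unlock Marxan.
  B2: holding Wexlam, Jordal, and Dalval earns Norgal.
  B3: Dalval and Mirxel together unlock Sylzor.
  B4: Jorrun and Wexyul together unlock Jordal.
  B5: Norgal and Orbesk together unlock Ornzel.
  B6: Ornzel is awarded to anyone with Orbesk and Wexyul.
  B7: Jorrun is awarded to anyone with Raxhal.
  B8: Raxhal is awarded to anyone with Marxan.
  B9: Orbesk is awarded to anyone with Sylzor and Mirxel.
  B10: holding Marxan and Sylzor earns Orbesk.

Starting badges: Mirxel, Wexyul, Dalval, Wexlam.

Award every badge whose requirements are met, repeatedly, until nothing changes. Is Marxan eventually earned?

No

Marxan would need Raxhal, Sylzor, and Dalval (B1), but Raxhal is never earned.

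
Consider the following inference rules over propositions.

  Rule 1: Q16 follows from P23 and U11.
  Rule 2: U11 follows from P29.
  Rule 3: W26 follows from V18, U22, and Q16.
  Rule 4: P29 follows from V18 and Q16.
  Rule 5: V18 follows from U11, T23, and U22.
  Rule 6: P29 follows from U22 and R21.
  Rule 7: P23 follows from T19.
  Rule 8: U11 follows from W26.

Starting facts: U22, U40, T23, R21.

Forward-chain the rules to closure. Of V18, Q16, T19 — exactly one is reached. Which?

U22 and R21 hold, so P29 follows (Rule 6).
P29 holds, so U11 follows (Rule 2).
From U11, T23, and U22, Rule 5 gives V18.
No rule produces T19, and it is not given. Q16 would need P23 and U11 (Rule 1), but P23 is never established.

V18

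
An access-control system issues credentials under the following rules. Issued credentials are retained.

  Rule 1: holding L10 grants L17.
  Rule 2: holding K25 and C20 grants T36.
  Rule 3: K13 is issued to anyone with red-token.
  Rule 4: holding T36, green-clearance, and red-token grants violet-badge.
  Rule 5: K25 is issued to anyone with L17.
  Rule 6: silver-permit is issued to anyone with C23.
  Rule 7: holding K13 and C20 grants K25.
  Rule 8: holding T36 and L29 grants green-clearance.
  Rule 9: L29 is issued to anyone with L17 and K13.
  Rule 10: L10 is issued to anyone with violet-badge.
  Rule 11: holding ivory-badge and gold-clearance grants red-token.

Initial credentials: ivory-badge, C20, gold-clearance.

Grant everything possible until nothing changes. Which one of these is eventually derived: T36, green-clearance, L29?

Holding ivory-badge and gold-clearance grants red-token (Rule 11).
Holding red-token grants K13 (Rule 3).
Holding K13 and C20 grants K25 (Rule 7).
Holding K25 and C20 grants T36 (Rule 2).
L29 would need L17 and K13 (Rule 9), but L17 is never granted. green-clearance would need T36 and L29 (Rule 8), but L29 is never granted.

T36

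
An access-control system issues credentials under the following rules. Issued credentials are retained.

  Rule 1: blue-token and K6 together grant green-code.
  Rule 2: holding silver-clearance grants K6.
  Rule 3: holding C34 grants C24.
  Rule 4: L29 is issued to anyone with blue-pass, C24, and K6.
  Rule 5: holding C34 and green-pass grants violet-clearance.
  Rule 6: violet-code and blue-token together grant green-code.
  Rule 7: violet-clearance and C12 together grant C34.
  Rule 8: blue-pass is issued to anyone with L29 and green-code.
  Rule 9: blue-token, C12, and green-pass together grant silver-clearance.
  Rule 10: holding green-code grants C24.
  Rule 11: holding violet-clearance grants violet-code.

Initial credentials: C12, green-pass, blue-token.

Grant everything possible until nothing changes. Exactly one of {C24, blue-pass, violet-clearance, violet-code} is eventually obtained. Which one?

C24

Holding blue-token, C12, and green-pass grants silver-clearance (Rule 9).
Holding silver-clearance grants K6 (Rule 2).
Holding blue-token and K6 grants green-code (Rule 1).
Holding green-code grants C24 (Rule 10).
violet-clearance would need C34 and green-pass (Rule 5), but C34 is never granted. blue-pass would need L29 and green-code (Rule 8), but L29 is never granted. violet-code would need violet-clearance (Rule 11), but violet-clearance is never granted.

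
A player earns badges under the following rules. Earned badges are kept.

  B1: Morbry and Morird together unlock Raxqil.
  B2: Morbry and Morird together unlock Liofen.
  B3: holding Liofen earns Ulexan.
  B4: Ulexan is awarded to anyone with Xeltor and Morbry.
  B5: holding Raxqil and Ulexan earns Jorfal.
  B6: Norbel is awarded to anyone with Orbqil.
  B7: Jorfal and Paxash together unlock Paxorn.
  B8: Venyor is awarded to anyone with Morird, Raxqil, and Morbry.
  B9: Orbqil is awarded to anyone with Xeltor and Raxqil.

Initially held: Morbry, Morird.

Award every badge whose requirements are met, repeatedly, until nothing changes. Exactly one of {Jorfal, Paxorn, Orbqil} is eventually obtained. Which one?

Jorfal

With Morbry and Morird, Liofen is earned (B2).
With Morbry and Morird, Raxqil is earned (B1).
With Liofen, Ulexan is earned (B3).
With Raxqil and Ulexan, Jorfal is earned (B5).
Paxorn would need Jorfal and Paxash (B7), but Paxash is never earned. Orbqil would need Xeltor and Raxqil (B9), but Xeltor is never earned.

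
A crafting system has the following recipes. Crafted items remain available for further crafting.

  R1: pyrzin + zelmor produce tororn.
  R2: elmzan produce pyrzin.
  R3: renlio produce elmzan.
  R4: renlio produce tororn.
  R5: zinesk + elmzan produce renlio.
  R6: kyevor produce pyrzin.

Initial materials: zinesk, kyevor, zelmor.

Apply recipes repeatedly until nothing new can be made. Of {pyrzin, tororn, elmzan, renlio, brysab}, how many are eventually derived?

2

Using R6, kyevor makes pyrzin.
Using R1, pyrzin and zelmor make tororn.
pyrzin: reached.
tororn: reached.
elmzan would need renlio (R3), but renlio is never obtained.
renlio would need zinesk and elmzan (R5), but elmzan is never obtained.
No rule produces brysab, and it is not given.
Reached: pyrzin and tororn — 2 of the 5.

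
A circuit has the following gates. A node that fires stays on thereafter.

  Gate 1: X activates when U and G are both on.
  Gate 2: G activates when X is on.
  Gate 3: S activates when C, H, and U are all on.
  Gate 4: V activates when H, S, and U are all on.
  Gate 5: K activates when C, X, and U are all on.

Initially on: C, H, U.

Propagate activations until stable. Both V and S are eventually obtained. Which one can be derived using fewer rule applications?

S: Gate 3: C, H, and U on → S on. [1 rule application]
V: Gate 3: C, H, and U on → S on. H, S, and U are on, so V activates (Gate 4). [2 rule applications]
S needs fewer.

S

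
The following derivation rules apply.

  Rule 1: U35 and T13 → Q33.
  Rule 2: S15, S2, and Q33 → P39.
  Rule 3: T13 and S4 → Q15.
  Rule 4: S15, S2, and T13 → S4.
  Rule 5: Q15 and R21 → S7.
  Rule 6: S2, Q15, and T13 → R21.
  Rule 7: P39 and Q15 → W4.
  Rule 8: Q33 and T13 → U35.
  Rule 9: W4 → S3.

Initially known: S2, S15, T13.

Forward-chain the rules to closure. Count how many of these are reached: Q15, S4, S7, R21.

4

S15, S2, and T13 hold, so S4 follows (Rule 4).
T13 and S4 hold, so Q15 follows (Rule 3).
S2, Q15, and T13 hold, so R21 follows (Rule 6).
From Q15 and R21, Rule 5 gives S7.
Q15: reached.
S4: reached.
S7: reached.
R21: reached.
All 4 are reached.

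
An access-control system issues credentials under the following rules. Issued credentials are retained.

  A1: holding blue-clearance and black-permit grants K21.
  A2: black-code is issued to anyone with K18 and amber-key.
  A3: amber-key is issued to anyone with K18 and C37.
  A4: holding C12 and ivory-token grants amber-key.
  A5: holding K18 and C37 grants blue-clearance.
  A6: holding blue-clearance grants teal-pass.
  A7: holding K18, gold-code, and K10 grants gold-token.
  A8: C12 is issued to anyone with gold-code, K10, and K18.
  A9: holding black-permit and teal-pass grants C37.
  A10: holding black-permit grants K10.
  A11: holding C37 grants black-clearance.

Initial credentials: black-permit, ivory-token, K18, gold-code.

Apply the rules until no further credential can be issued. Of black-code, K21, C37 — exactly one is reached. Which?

Holding black-permit grants K10 (A10).
Holding gold-code, K10, and K18 grants C12 (A8).
Holding C12 and ivory-token grants amber-key (A4).
Holding K18 and amber-key grants black-code (A2).
C37 would need black-permit and teal-pass (A9), but teal-pass is never granted. K21 would need blue-clearance and black-permit (A1), but blue-clearance is never granted.

black-code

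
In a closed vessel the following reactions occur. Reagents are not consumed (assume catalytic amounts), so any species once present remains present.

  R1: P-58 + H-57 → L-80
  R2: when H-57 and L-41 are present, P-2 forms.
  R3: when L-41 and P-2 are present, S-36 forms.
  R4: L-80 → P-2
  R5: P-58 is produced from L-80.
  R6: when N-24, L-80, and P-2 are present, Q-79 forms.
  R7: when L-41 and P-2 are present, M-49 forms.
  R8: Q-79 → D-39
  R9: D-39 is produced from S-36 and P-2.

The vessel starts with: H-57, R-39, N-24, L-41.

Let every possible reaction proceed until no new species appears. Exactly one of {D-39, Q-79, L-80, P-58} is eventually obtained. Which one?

D-39

H-57 and L-41 present → P-2 forms (R2).
L-41 and P-2 present → S-36 forms (R3).
S-36 and P-2 present → D-39 forms (R9).
L-80 would need P-58 and H-57 (R1), but P-58 never forms. P-58 would need L-80 (R5), but L-80 never forms. Q-79 would need N-24, L-80, and P-2 (R6), but L-80 never forms.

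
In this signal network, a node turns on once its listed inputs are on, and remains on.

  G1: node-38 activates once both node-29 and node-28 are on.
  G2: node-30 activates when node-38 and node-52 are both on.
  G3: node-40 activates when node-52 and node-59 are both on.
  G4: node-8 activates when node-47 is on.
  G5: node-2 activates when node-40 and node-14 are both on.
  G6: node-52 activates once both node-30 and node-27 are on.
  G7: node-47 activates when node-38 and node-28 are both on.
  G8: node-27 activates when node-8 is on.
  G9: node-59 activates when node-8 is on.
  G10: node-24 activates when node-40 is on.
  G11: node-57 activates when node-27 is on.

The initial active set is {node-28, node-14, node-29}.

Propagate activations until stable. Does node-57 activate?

G1: node-29 and node-28 on → node-38 on.
G7: node-38 and node-28 on → node-47 on.
node-47 is on, so node-8 activates (G4).
node-8 is on, so node-27 activates (G8).
G11: node-27 on → node-57 on.

Yes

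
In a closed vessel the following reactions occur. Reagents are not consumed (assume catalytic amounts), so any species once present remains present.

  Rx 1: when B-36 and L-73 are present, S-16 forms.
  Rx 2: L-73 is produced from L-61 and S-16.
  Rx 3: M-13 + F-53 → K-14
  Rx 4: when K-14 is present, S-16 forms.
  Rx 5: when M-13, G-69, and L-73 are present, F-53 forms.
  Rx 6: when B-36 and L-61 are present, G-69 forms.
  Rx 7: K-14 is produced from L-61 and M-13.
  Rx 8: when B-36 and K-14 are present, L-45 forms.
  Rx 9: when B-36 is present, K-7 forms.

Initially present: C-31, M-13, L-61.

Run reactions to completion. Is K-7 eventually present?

No

K-7 would need B-36 (Rx 9), but B-36 never forms.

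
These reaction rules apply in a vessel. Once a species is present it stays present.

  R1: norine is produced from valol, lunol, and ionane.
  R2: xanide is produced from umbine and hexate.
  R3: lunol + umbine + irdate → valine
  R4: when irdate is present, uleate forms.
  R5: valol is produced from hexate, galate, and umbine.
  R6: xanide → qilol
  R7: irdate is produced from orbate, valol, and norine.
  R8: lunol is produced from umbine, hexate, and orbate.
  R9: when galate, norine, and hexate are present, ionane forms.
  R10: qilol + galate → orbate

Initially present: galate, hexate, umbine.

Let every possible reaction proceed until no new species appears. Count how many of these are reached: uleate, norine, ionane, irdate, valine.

0

uleate would need irdate (R4), but irdate never forms.
norine would need valol, lunol, and ionane (R1), but ionane never forms.
ionane would need galate, norine, and hexate (R9), but norine never forms.
irdate would need orbate, valol, and norine (R7), but norine never forms.
valine would need lunol, umbine, and irdate (R3), but irdate never forms.
None of the 5 are reached.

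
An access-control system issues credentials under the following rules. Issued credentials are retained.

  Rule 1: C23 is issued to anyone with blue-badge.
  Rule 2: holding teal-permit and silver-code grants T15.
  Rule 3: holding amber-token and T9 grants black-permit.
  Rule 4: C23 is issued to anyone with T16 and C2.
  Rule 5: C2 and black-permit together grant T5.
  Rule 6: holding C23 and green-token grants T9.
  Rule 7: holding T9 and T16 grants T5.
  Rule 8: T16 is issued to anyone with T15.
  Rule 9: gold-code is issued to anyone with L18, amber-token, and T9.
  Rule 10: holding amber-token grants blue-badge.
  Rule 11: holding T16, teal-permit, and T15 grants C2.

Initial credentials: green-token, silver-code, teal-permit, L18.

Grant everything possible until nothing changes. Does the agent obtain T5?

Yes

Holding teal-permit and silver-code grants T15 (Rule 2).
Holding T15 grants T16 (Rule 8).
Holding T16, teal-permit, and T15 grants C2 (Rule 11).
Holding T16 and C2 grants C23 (Rule 4).
Holding C23 and green-token grants T9 (Rule 6).
Holding T9 and T16 grants T5 (Rule 7).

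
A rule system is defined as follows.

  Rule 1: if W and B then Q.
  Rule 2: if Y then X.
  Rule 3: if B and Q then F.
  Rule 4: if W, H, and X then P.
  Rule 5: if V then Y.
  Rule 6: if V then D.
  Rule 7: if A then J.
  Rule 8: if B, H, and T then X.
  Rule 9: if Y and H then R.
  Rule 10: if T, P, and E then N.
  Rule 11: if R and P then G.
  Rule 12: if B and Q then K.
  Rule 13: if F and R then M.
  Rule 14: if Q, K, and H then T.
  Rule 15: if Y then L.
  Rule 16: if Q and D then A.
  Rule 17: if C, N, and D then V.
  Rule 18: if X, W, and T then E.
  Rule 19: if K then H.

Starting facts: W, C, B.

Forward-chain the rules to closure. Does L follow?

L would need Y (Rule 15), but Y is never established.

No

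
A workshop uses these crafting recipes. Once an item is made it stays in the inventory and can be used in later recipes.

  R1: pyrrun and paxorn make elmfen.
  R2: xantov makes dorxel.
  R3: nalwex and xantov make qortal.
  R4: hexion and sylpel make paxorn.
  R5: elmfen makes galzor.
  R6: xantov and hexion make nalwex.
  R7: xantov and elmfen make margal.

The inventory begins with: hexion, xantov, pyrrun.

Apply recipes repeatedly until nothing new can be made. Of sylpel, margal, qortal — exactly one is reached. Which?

xantov and hexion → nalwex (R6).
nalwex and xantov → qortal (R3).
No rule produces sylpel, and it is not given. margal would need xantov and elmfen (R7), but elmfen is never obtained.

qortal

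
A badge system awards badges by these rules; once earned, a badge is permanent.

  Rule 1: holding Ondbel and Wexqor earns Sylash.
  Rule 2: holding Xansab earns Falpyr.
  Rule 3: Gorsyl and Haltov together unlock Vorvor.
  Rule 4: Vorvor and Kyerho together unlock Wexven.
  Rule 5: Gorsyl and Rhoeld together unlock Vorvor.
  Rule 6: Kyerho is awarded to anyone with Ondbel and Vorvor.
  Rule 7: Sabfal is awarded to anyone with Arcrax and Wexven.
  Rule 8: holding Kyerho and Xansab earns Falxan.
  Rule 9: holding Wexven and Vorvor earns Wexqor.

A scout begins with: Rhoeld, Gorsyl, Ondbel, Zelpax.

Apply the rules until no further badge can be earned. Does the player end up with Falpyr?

Falpyr would need Xansab (Rule 2), but Xansab is never earned.

No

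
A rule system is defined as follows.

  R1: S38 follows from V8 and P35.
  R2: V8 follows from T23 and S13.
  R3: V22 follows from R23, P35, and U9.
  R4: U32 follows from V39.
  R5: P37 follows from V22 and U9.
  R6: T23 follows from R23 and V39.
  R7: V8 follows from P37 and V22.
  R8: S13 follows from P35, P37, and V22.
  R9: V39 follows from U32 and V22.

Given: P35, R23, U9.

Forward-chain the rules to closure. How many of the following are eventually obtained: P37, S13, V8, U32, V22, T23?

R23, P35, and U9 hold, so V22 follows (R3).
From V22 and U9, R5 gives P37.
From P35, P37, and V22, R8 gives S13.
P37 and V22 hold, so V8 follows (R7).
P37: reached.
S13: reached.
V8: reached.
U32 would need V39 (R4), but V39 is never established.
V22: reached.
T23 would need R23 and V39 (R6), but V39 is never established.
Reached: P37, S13, V8, and V22 — 4 of the 6.

4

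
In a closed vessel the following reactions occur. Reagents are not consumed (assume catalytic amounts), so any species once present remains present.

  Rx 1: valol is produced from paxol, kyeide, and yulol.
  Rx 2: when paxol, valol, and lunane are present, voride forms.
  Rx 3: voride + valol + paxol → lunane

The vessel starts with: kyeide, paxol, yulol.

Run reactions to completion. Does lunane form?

No

lunane would need voride, valol, and paxol (Rx 3), but voride never forms.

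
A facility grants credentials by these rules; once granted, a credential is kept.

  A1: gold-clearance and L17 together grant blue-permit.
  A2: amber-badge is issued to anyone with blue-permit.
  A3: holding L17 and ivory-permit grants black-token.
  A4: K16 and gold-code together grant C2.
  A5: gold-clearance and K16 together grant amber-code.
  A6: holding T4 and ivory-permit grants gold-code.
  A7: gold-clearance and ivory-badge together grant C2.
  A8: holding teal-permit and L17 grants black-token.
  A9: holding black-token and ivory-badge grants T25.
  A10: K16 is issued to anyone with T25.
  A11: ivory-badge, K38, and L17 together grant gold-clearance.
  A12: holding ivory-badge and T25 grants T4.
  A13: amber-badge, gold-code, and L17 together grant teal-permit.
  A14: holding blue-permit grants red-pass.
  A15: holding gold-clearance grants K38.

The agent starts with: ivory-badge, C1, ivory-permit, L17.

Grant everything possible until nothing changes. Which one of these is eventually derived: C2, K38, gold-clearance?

Holding L17 and ivory-permit grants black-token (A3).
Holding black-token and ivory-badge grants T25 (A9).
Holding ivory-badge and T25 grants T4 (A12).
Holding T25 grants K16 (A10).
Holding T4 and ivory-permit grants gold-code (A6).
Holding K16 and gold-code grants C2 (A4).
K38 would need gold-clearance (A15), but gold-clearance is never granted. gold-clearance would need ivory-badge, K38, and L17 (A11), but K38 is never granted.

C2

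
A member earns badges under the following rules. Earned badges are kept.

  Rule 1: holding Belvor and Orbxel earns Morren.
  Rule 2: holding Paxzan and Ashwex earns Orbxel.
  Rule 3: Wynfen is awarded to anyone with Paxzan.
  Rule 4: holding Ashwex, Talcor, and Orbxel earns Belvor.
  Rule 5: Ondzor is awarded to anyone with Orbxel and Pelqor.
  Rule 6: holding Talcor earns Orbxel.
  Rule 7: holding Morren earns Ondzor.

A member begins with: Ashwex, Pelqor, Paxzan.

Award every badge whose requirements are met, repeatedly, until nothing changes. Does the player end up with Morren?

Morren would need Belvor and Orbxel (Rule 1), but Belvor is never earned.

No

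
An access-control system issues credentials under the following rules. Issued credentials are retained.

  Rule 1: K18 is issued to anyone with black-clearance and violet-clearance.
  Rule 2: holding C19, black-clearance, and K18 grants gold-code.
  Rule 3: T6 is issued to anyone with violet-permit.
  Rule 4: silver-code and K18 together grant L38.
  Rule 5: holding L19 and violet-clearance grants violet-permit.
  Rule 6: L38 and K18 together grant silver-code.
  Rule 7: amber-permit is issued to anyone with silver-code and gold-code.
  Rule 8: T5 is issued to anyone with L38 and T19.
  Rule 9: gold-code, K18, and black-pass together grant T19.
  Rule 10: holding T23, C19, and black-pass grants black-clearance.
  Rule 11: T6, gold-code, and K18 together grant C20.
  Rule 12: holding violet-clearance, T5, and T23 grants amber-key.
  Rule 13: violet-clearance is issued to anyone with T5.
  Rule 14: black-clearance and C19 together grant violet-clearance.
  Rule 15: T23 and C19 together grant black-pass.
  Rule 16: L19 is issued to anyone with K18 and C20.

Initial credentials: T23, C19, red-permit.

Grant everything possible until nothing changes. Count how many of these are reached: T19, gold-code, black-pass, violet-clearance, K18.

Holding T23 and C19 grants black-pass (Rule 15).
Holding T23, C19, and black-pass grants black-clearance (Rule 10).
Holding black-clearance and C19 grants violet-clearance (Rule 14).
Holding black-clearance and violet-clearance grants K18 (Rule 1).
Holding C19, black-clearance, and K18 grants gold-code (Rule 2).
Holding gold-code, K18, and black-pass grants T19 (Rule 9).
T19: reached.
gold-code: reached.
black-pass: reached.
violet-clearance: reached.
K18: reached.
All 5 are reached.

5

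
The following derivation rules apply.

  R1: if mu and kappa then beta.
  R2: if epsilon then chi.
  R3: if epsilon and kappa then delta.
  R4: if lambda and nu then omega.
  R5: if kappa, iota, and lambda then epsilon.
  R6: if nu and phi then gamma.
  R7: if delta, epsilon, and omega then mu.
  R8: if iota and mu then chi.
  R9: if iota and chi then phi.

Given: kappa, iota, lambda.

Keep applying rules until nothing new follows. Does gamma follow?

gamma would need nu and phi (R6), but nu is never established.

No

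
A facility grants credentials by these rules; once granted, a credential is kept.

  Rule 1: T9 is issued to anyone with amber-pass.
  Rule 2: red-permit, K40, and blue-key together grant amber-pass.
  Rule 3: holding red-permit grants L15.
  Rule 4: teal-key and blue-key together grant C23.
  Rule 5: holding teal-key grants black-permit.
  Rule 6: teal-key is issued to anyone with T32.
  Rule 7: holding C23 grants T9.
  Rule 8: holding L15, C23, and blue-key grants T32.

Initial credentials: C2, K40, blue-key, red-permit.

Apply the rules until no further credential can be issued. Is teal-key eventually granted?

teal-key would need T32 (Rule 6), but T32 is never granted.

No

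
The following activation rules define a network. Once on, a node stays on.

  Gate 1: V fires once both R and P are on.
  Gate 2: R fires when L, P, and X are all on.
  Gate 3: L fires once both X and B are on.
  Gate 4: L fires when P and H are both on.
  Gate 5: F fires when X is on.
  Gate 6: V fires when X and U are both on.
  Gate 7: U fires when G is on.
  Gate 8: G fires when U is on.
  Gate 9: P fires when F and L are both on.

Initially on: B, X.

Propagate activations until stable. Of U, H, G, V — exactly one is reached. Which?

Gate 3: X and B on → L on.
Gate 5: X on → F on.
Gate 9: F and L on → P on.
L, P, and X are on, so R fires (Gate 2).
R and P are on, so V fires (Gate 1).
No rule produces H, and it is not given. G would need U (Gate 8), but U never turns on. U would need G (Gate 7), but G never turns on.

V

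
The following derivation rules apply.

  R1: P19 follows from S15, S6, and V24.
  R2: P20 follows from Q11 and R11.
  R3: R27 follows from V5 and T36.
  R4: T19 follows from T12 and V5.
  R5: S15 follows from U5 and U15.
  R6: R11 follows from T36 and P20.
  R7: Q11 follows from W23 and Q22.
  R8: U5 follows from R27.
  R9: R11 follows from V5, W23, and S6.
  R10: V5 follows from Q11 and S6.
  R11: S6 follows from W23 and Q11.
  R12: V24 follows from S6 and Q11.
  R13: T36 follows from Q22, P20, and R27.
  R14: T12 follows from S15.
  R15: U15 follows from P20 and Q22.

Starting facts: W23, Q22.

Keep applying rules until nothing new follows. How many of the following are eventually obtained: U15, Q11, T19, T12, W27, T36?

W23 and Q22 hold, so Q11 follows (R7).
From W23 and Q11, R11 gives S6.
Q11 and S6 hold, so V5 follows (R10).
From V5, W23, and S6, R9 gives R11.
From Q11 and R11, R2 gives P20.
P20 and Q22 hold, so U15 follows (R15).
U15: reached.
Q11: reached.
T19 would need T12 and V5 (R4), but T12 is never established.
T12 would need S15 (R14), but S15 is never established.
No rule produces W27, and it is not given.
T36 would need Q22, P20, and R27 (R13), but R27 is never established.
Reached: U15 and Q11 — 2 of the 6.

2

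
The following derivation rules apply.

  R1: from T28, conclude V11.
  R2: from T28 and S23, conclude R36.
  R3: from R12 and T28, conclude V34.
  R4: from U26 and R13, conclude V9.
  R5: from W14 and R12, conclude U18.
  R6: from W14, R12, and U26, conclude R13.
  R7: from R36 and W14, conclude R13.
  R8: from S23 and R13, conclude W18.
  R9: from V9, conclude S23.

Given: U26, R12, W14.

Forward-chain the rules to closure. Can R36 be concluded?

No

R36 would need T28 and S23 (R2), but T28 is never established.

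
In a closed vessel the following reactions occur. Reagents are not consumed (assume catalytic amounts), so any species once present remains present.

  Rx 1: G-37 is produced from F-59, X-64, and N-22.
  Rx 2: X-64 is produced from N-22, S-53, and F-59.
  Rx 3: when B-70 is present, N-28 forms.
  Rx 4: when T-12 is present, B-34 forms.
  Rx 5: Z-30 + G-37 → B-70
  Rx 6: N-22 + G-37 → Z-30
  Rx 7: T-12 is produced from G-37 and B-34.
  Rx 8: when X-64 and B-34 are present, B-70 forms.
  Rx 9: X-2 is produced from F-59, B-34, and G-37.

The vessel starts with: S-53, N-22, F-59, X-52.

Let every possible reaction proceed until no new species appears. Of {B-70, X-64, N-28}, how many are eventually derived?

3

N-22, S-53, and F-59 present → X-64 forms (Rx 2).
F-59, X-64, and N-22 present → G-37 forms (Rx 1).
N-22 and G-37 present → Z-30 forms (Rx 6).
Z-30 and G-37 present → B-70 forms (Rx 5).
B-70 present → N-28 forms (Rx 3).
B-70: reached.
X-64: reached.
N-28: reached.
All 3 are reached.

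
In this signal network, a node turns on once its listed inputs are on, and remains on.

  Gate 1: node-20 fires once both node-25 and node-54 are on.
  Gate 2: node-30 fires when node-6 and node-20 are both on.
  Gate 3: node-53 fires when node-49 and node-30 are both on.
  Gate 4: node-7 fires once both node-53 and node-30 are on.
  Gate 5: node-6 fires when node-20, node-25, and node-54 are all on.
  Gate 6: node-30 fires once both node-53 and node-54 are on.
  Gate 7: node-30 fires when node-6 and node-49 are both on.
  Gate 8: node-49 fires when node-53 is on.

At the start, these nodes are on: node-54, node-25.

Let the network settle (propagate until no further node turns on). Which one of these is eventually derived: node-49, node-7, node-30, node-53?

node-30

node-25 and node-54 are on, so node-20 fires (Gate 1).
node-20, node-25, and node-54 are on, so node-6 fires (Gate 5).
node-6 and node-20 are on, so node-30 fires (Gate 2).
node-49 would need node-53 (Gate 8), but node-53 never turns on. node-7 would need node-53 and node-30 (Gate 4), but node-53 never turns on. node-53 would need node-49 and node-30 (Gate 3), but node-49 never turns on.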